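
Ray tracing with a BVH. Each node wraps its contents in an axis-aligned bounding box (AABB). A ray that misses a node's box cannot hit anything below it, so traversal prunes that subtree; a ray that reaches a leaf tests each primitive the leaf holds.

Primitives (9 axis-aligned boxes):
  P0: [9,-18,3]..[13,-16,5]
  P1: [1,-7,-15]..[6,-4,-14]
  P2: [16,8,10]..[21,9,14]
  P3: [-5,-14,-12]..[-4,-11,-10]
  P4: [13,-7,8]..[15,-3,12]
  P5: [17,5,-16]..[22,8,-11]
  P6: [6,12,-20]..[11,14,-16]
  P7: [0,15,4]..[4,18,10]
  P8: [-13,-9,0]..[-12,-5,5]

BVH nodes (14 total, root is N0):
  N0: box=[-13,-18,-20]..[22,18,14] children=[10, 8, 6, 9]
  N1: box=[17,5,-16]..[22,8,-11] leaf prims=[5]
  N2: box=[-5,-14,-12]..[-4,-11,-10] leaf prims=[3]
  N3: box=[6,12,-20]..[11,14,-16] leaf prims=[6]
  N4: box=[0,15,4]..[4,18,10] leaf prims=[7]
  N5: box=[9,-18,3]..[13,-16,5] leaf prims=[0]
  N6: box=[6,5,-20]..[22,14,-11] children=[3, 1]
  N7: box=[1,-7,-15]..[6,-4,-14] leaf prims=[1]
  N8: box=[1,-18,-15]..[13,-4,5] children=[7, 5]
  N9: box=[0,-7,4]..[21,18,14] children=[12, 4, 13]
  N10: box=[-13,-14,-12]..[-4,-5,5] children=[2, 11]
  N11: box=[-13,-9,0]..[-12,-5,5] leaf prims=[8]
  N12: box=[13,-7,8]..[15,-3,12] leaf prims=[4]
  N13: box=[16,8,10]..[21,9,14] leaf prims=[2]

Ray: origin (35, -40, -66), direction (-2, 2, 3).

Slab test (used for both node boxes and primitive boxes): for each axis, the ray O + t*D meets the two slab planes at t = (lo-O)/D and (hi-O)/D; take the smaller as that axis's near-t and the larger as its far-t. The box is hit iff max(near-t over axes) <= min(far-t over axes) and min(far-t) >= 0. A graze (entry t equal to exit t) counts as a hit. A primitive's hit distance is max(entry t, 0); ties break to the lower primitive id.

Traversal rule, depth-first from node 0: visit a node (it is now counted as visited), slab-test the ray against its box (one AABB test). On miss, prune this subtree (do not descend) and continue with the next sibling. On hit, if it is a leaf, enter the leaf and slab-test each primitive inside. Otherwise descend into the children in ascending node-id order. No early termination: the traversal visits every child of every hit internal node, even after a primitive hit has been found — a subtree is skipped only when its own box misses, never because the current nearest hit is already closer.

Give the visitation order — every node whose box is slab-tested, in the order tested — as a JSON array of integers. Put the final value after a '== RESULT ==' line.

Trace the traversal:
N0 x:[13/2,24] y:[11,29] z:[46/3,80/3] -> hit [46/3,24], descend [6, 8, 9, 10]
  N6 x:[13/2,29/2] y:[45/2,27] z:[46/3,55/3] -> miss, prune
  N8 x:[11,17] y:[11,18] z:[17,71/3] -> hit [17,17], descend [5, 7]
    N5 x:[11,13] y:[11,12] z:[23,71/3] -> miss, prune
    N7 x:[29/2,17] y:[33/2,18] z:[17,52/3] -> hit [17,17] leaf, test {P1@t=17}
  N9 x:[7,35/2] y:[33/2,29] z:[70/3,80/3] -> miss, prune
  N10 x:[39/2,24] y:[13,35/2] z:[18,71/3] -> miss, prune

Summary -> nodes [0, 6, 8, 5, 7, 9, 10]; box-tests=7; leaf-entries=1; first=P1

== RESULT ==
[0, 6, 8, 5, 7, 9, 10]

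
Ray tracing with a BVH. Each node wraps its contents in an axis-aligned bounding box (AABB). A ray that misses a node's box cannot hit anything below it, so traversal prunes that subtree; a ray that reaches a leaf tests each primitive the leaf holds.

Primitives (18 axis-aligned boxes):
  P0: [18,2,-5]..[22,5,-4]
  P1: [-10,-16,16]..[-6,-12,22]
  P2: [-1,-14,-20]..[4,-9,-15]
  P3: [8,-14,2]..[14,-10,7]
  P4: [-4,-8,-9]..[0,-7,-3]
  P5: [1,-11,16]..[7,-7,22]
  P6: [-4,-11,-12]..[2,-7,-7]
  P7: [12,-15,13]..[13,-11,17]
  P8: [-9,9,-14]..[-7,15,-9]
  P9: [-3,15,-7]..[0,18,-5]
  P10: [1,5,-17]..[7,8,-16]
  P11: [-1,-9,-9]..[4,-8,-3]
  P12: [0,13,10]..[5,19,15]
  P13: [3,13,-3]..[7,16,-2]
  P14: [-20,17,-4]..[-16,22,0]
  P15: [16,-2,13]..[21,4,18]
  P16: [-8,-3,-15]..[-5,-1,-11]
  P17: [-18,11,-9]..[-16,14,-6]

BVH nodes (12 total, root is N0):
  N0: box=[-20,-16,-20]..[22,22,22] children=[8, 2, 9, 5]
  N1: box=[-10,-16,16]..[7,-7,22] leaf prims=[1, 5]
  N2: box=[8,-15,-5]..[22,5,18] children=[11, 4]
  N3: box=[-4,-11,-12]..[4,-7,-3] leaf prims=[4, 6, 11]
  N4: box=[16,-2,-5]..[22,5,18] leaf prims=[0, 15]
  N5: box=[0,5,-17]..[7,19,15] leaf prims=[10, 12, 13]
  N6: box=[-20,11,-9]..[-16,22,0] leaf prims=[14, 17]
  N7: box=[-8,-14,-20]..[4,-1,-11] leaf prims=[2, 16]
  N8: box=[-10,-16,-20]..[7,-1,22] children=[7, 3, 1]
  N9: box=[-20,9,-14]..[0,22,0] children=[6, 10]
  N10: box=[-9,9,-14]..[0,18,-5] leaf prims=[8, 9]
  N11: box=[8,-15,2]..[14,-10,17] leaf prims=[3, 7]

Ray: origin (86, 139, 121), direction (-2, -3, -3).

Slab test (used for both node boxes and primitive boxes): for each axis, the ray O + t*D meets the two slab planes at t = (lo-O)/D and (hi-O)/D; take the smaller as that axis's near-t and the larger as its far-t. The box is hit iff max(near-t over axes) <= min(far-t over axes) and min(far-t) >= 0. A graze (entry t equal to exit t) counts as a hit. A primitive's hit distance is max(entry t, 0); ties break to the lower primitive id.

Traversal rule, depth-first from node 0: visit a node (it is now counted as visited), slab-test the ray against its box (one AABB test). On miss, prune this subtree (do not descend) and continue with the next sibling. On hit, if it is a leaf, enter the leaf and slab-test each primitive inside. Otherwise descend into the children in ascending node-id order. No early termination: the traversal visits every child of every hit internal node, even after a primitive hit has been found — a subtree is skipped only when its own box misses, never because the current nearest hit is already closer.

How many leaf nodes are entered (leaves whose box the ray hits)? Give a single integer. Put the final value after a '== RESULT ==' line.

Traverse from the root:
N0 x:[32,53] y:[39,155/3] z:[33,47] -> hit [39,47], descend [2, 5, 8, 9]
  N2 x:[32,39] y:[134/3,154/3] z:[103/3,42] -> miss, prune
  N5 x:[79/2,43] y:[40,134/3] z:[106/3,46] -> hit [40,43] leaf, test {P10(miss), P12(miss), P13@t=41}
  N8 x:[79/2,48] y:[140/3,155/3] z:[33,47] -> hit [140/3,47], descend [1, 3, 7]
    N1 x:[79/2,48] y:[146/3,155/3] z:[33,35] -> miss, prune
    N3 x:[41,45] y:[146/3,50] z:[124/3,133/3] -> miss, prune
    N7 x:[41,47] y:[140/3,51] z:[44,47] -> hit [140/3,47] leaf, test {P2(miss), P16(miss)}
  N9 x:[43,53] y:[39,130/3] z:[121/3,45] -> hit [43,130/3], descend [6, 10]
    N6 x:[51,53] y:[39,128/3] z:[121/3,130/3] -> miss, prune
    N10 x:[43,95/2] y:[121/3,130/3] z:[42,45] -> hit [43,130/3] leaf, test {P8(miss), P9(miss)}

Summary -> nodes [0, 2, 5, 8, 1, 3, 7, 9, 6, 10]; box-tests=10; leaf-entries=3; first=P13

== RESULT ==
3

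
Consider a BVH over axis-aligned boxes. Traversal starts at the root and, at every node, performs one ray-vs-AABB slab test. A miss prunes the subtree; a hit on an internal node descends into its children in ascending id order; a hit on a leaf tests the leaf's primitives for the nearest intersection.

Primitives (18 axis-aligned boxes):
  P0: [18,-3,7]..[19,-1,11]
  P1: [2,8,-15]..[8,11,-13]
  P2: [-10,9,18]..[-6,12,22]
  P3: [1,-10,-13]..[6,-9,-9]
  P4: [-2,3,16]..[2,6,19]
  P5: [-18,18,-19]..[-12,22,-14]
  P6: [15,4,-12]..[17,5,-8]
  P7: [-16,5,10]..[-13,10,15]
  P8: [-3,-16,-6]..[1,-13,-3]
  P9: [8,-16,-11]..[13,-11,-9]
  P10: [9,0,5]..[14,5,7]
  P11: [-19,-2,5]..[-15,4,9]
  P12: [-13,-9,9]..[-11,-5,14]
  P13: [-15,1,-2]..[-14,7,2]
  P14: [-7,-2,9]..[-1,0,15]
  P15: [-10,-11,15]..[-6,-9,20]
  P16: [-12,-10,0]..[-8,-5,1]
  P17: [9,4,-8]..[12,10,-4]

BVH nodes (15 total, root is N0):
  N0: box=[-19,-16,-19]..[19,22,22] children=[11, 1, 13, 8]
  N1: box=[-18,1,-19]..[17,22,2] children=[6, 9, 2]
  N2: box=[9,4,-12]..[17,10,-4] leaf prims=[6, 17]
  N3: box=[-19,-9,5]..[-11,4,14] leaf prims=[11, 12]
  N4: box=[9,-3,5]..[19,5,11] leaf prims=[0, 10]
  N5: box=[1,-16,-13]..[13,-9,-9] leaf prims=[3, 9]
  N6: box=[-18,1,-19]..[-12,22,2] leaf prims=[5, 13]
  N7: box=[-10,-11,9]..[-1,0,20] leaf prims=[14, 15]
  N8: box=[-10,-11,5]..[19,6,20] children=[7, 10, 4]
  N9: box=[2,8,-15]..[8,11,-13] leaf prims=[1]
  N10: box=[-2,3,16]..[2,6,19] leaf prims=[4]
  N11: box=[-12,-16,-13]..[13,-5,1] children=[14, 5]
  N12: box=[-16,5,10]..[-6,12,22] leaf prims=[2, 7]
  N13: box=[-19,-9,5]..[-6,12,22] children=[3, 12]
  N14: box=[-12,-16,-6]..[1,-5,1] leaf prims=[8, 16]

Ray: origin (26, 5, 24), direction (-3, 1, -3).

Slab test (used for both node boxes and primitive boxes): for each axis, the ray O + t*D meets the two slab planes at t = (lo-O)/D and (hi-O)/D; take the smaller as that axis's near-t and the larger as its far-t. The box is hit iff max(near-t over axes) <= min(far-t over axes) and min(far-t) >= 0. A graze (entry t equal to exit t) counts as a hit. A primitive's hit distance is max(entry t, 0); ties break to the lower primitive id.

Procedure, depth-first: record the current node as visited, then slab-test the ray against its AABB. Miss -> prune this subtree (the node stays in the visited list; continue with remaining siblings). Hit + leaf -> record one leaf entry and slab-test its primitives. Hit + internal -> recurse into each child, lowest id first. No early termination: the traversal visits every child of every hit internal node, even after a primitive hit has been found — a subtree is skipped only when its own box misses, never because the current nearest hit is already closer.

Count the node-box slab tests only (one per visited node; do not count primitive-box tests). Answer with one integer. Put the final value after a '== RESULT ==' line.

Traverse from the root:
N0 x:[7/3,15] y:[-21,17] z:[2/3,43/3] -> hit [7/3,43/3], descend [1, 8, 11, 13]
  N1 x:[3,44/3] y:[-4,17] z:[22/3,43/3] -> hit [22/3,43/3], descend [2, 6, 9]
    N2 x:[3,17/3] y:[-1,5] z:[28/3,12] -> miss, prune
    N6 x:[38/3,44/3] y:[-4,17] z:[22/3,43/3] -> hit [38/3,43/3] leaf, test {P5@t=13, P13(miss)}
    N9 x:[6,8] y:[3,6] z:[37/3,13] -> miss, prune
  N8 x:[7/3,12] y:[-16,1] z:[4/3,19/3] -> miss, prune
  N11 x:[13/3,38/3] y:[-21,-10] z:[23/3,37/3] -> miss, prune
  N13 x:[32/3,15] y:[-14,7] z:[2/3,19/3] -> miss, prune

Summary -> nodes [0, 1, 2, 6, 9, 8, 11, 13]; box-tests=8; leaf-entries=1; first=P5

== RESULT ==
8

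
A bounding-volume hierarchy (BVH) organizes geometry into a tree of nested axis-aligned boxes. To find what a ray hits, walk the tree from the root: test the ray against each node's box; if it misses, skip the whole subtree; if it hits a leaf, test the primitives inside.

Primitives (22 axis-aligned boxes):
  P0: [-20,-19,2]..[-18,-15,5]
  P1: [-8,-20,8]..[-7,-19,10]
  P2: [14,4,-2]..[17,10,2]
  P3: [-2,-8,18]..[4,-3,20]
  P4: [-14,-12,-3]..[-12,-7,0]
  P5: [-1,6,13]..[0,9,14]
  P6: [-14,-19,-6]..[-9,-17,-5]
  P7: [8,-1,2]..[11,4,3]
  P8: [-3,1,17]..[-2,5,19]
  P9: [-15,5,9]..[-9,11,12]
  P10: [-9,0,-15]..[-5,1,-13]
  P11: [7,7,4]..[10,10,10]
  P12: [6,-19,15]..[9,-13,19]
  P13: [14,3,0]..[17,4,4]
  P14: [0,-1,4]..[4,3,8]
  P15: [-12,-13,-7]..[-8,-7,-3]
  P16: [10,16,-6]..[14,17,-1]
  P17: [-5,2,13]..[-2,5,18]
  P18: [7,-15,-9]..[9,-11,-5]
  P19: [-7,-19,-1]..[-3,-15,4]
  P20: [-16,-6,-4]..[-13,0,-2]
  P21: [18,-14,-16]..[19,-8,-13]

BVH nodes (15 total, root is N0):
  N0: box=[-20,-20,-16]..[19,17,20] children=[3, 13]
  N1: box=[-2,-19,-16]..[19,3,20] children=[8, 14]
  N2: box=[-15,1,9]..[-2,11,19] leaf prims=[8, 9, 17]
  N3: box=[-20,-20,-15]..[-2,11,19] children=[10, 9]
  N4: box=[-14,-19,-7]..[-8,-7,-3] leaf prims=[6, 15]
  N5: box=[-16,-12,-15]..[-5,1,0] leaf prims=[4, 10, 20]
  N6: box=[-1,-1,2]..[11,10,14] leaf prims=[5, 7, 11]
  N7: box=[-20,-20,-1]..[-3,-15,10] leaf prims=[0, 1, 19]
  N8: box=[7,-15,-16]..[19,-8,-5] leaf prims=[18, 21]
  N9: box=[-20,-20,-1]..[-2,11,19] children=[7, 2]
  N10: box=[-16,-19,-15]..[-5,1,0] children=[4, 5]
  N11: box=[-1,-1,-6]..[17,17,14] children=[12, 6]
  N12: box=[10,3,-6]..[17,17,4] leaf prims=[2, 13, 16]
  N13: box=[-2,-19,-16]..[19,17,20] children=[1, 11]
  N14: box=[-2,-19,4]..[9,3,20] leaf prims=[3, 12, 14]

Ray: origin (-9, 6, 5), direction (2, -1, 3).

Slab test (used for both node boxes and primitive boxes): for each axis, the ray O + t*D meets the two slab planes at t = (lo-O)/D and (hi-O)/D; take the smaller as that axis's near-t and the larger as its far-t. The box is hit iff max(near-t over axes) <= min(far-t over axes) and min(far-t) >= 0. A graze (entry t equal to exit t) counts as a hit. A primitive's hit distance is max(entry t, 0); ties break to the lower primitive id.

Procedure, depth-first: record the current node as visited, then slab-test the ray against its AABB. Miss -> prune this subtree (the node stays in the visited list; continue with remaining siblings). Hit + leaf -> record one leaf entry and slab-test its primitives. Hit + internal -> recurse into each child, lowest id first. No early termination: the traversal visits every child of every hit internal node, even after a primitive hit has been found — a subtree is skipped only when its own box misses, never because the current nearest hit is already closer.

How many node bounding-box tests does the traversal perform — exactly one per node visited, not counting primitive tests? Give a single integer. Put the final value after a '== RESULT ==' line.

Walk:
N0 x:[-11/2,14] y:[-11,26] z:[-7,5] -> hit [-11/2,5], descend [3, 13]
  N3 x:[-11/2,7/2] y:[-5,26] z:[-20/3,14/3] -> hit [-5,7/2], descend [9, 10]
    N9 x:[-11/2,7/2] y:[-5,26] z:[-2,14/3] -> hit [-2,7/2], descend [2, 7]
      N2 x:[-3,7/2] y:[-5,5] z:[4/3,14/3] -> hit [4/3,7/2] leaf, test {P8(miss), P9(miss), P17@t=8/3}
      N7 x:[-11/2,3] y:[21,26] z:[-2,5/3] -> miss, prune
    N10 x:[-7/2,2] y:[5,25] z:[-20/3,-5/3] -> miss, prune
  N13 x:[7/2,14] y:[-11,25] z:[-7,5] -> hit [7/2,5], descend [1, 11]
    N1 x:[7/2,14] y:[3,25] z:[-7,5] -> hit [7/2,5], descend [8, 14]
      N8 x:[8,14] y:[14,21] z:[-7,-10/3] -> miss, prune
      N14 x:[7/2,9] y:[3,25] z:[-1/3,5] -> hit [7/2,5] leaf, test {P3(miss), P12(miss), P14(miss)}
    N11 x:[4,13] y:[-11,7] z:[-11/3,3] -> miss, prune

11 AABB tests over nodes [0, 3, 9, 2, 7, 10, 13, 1, 8, 14, 11]; 2 leaves entered; closest P17.

== RESULT ==
11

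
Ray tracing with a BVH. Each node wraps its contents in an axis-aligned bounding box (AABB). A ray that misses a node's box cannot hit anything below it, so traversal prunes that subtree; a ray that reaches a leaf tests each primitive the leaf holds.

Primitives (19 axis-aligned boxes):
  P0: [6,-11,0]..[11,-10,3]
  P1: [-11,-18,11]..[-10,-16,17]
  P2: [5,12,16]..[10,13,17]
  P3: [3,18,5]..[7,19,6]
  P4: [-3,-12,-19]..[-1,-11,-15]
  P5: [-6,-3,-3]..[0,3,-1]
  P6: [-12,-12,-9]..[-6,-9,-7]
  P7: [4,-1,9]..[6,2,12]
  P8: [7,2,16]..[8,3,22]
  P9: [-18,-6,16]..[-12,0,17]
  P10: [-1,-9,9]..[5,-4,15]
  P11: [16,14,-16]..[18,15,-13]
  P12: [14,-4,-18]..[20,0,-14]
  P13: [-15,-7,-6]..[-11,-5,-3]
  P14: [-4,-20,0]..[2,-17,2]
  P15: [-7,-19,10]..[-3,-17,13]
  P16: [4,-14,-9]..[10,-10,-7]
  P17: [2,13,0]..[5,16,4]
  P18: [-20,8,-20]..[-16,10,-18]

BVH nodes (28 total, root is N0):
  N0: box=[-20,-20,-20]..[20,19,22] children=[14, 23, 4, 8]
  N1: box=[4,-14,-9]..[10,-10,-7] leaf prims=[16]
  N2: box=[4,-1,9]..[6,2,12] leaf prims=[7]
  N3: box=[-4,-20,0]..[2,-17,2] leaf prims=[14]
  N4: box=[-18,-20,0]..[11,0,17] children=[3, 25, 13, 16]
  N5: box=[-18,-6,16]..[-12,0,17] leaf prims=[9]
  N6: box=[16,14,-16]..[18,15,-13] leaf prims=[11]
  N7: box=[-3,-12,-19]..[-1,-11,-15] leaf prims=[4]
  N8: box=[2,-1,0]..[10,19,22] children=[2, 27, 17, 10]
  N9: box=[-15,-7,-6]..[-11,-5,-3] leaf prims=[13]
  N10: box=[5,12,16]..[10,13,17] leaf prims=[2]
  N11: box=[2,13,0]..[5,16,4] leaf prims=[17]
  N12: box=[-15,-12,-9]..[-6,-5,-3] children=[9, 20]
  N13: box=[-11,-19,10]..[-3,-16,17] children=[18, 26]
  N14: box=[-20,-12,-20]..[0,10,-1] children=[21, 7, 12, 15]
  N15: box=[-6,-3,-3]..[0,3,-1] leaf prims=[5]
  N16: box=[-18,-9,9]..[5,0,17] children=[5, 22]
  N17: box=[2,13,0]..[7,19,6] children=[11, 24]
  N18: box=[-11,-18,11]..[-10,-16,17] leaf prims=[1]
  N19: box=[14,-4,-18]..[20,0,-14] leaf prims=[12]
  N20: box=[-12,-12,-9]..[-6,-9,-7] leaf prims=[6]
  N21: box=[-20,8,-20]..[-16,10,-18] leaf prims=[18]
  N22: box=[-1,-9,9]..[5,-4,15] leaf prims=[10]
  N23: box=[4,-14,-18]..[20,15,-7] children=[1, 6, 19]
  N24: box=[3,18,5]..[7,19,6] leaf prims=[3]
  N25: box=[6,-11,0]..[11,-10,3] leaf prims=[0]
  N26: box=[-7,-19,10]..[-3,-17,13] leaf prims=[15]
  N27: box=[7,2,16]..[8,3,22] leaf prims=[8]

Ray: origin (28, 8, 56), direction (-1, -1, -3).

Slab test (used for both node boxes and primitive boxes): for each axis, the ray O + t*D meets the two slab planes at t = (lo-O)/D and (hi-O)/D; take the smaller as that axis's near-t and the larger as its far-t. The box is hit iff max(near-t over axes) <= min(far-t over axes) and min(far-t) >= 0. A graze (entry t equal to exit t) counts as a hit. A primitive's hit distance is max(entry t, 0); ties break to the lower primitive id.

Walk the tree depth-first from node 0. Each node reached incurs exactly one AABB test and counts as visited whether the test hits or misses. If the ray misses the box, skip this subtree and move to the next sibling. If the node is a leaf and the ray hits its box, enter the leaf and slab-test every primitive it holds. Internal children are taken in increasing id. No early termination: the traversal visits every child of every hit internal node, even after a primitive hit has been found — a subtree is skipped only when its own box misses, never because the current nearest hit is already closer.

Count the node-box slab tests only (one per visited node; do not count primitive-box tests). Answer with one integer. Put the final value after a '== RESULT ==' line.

Walk:
N0 x:[8,48] y:[-11,28] z:[34/3,76/3] -> hit [34/3,76/3], descend [4, 8, 14, 23]
  N4 x:[17,46] y:[8,28] z:[13,56/3] -> hit [17,56/3], descend [3, 13, 16, 25]
    N3 x:[26,32] y:[25,28] z:[18,56/3] -> miss, prune
    N13 x:[31,39] y:[24,27] z:[13,46/3] -> miss, prune
    N16 x:[23,46] y:[8,17] z:[13,47/3] -> miss, prune
    N25 x:[17,22] y:[18,19] z:[53/3,56/3] -> hit [18,56/3] leaf, test {P0@t=18}
  N8 x:[18,26] y:[-11,9] z:[34/3,56/3] -> miss, prune
  N14 x:[28,48] y:[-2,20] z:[19,76/3] -> miss, prune
  N23 x:[8,24] y:[-7,22] z:[21,74/3] -> hit [21,22], descend [1, 6, 19]
    N1 x:[18,24] y:[18,22] z:[21,65/3] -> hit [21,65/3] leaf, test {P16@t=21}
    N6 x:[10,12] y:[-7,-6] z:[23,24] -> miss, prune
    N19 x:[8,14] y:[8,12] z:[70/3,74/3] -> miss, prune

order=[0, 4, 3, 13, 16, 25, 8, 14, 23, 1, 6, 19]  |boxes|=12  |leaves|=2  hit=P0

== RESULT ==
12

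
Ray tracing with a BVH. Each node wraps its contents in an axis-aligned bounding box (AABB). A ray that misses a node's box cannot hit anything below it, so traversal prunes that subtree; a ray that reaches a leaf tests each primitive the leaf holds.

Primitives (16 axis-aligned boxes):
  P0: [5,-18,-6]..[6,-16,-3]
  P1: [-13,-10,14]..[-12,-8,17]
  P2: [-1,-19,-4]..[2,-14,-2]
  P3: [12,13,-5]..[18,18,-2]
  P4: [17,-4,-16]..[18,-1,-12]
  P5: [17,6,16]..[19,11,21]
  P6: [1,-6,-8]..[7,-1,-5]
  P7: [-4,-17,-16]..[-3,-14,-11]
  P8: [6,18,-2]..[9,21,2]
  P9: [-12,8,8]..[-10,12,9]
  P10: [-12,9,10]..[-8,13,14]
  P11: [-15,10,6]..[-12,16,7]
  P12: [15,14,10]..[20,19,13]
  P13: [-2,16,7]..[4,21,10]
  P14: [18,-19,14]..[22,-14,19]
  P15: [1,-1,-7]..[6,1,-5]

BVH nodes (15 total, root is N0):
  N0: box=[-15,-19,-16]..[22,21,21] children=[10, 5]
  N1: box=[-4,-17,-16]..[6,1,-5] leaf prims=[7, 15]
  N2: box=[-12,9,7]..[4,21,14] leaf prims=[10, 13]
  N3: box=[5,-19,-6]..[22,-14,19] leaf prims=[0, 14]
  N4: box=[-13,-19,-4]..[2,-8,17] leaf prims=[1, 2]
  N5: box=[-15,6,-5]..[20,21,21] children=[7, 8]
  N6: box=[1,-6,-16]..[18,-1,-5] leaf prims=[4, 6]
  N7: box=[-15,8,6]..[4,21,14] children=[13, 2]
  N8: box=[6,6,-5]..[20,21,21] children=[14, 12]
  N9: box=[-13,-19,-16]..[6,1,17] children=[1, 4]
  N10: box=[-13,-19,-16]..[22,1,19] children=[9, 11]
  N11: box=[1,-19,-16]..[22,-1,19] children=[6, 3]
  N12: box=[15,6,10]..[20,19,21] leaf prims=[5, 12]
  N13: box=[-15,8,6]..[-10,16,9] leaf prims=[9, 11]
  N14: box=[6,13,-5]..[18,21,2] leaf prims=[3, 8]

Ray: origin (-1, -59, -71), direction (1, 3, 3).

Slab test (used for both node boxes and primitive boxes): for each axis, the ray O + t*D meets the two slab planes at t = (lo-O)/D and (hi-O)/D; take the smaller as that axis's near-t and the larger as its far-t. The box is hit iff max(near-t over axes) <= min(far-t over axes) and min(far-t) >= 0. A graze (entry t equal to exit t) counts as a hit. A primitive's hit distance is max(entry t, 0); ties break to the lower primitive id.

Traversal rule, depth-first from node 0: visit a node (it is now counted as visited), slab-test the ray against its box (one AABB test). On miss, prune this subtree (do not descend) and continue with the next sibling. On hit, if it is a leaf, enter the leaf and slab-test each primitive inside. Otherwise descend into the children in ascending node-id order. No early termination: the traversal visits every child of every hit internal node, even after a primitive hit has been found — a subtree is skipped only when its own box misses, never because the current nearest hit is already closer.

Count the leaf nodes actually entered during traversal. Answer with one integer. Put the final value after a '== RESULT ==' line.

Walk:
N0 x:[-14,23] y:[40/3,80/3] z:[55/3,92/3] -> hit [55/3,23], descend [5, 10]
  N5 x:[-14,21] y:[65/3,80/3] z:[22,92/3] -> miss, prune
  N10 x:[-12,23] y:[40/3,20] z:[55/3,30] -> hit [55/3,20], descend [9, 11]
    N9 x:[-12,7] y:[40/3,20] z:[55/3,88/3] -> miss, prune
    N11 x:[2,23] y:[40/3,58/3] z:[55/3,30] -> hit [55/3,58/3], descend [3, 6]
      N3 x:[6,23] y:[40/3,15] z:[65/3,30] -> miss, prune
      N6 x:[2,19] y:[53/3,58/3] z:[55/3,22] -> hit [55/3,19] leaf, test {P4@t=55/3, P6(miss)}

Summary -> nodes [0, 5, 10, 9, 11, 3, 6]; box-tests=7; leaf-entries=1; first=P4

== RESULT ==
1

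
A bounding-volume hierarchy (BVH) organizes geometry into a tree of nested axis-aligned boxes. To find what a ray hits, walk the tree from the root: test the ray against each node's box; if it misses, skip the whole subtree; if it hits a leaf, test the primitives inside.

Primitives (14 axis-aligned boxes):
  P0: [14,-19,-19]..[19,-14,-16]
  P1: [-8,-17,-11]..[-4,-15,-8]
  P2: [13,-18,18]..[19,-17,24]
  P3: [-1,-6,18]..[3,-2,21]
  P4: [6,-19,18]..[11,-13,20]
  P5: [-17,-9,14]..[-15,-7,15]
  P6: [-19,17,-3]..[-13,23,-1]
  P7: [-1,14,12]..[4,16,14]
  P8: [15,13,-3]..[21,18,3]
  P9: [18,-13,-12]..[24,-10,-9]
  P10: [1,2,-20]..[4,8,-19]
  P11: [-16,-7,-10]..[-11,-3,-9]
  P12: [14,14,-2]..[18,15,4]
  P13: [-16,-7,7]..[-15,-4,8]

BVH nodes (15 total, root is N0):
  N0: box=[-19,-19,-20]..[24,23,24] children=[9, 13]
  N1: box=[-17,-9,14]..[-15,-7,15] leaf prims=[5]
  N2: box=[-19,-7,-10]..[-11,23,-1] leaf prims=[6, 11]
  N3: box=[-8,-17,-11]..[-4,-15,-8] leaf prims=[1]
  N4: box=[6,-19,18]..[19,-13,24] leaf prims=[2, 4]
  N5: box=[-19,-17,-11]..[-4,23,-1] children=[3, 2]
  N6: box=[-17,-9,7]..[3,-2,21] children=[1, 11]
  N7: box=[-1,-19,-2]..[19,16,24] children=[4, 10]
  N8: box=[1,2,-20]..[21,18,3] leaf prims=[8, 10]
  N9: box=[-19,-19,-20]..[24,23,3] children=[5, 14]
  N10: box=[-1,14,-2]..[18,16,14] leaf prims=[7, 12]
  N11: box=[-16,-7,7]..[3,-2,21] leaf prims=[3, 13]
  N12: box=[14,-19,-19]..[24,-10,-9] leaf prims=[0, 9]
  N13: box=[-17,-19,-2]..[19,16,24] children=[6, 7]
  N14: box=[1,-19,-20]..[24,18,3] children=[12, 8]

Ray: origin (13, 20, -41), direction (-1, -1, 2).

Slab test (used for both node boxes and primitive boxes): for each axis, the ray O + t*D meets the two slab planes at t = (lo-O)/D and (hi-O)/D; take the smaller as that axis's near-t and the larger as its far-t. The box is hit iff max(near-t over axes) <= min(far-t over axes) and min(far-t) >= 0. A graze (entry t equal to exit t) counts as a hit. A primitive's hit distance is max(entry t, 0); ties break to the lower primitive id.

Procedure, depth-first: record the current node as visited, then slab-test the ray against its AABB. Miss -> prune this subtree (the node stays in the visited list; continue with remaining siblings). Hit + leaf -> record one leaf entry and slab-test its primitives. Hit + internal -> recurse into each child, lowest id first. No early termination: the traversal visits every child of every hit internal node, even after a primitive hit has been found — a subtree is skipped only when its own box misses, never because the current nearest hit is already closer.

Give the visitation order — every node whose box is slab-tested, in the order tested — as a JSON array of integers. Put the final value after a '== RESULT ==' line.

Walk:
N0 x:[-11,32] y:[-3,39] z:[21/2,65/2] -> hit [21/2,32], descend [9, 13]
  N9 x:[-11,32] y:[-3,39] z:[21/2,22] -> hit [21/2,22], descend [5, 14]
    N5 x:[17,32] y:[-3,37] z:[15,20] -> hit [17,20], descend [2, 3]
      N2 x:[24,32] y:[-3,27] z:[31/2,20] -> miss, prune
      N3 x:[17,21] y:[35,37] z:[15,33/2] -> miss, prune
    N14 x:[-11,12] y:[2,39] z:[21/2,22] -> hit [21/2,12], descend [8, 12]
      N8 x:[-8,12] y:[2,18] z:[21/2,22] -> hit [21/2,12] leaf, test {P8(miss), P10(miss)}
      N12 x:[-11,-1] y:[30,39] z:[11,16] -> miss, prune
  N13 x:[-6,30] y:[4,39] z:[39/2,65/2] -> hit [39/2,30], descend [6, 7]
    N6 x:[10,30] y:[22,29] z:[24,31] -> hit [24,29], descend [1, 11]
      N1 x:[28,30] y:[27,29] z:[55/2,28] -> hit [28,28] leaf, test {P5@t=28}
      N11 x:[10,29] y:[22,27] z:[24,31] -> hit [24,27] leaf, test {P3(miss), P13(miss)}
    N7 x:[-6,14] y:[4,39] z:[39/2,65/2] -> miss, prune

13 AABB tests over nodes [0, 9, 5, 2, 3, 14, 8, 12, 13, 6, 1, 11, 7]; 3 leaves entered; closest P5.

== RESULT ==
[0, 9, 5, 2, 3, 14, 8, 12, 13, 6, 1, 11, 7]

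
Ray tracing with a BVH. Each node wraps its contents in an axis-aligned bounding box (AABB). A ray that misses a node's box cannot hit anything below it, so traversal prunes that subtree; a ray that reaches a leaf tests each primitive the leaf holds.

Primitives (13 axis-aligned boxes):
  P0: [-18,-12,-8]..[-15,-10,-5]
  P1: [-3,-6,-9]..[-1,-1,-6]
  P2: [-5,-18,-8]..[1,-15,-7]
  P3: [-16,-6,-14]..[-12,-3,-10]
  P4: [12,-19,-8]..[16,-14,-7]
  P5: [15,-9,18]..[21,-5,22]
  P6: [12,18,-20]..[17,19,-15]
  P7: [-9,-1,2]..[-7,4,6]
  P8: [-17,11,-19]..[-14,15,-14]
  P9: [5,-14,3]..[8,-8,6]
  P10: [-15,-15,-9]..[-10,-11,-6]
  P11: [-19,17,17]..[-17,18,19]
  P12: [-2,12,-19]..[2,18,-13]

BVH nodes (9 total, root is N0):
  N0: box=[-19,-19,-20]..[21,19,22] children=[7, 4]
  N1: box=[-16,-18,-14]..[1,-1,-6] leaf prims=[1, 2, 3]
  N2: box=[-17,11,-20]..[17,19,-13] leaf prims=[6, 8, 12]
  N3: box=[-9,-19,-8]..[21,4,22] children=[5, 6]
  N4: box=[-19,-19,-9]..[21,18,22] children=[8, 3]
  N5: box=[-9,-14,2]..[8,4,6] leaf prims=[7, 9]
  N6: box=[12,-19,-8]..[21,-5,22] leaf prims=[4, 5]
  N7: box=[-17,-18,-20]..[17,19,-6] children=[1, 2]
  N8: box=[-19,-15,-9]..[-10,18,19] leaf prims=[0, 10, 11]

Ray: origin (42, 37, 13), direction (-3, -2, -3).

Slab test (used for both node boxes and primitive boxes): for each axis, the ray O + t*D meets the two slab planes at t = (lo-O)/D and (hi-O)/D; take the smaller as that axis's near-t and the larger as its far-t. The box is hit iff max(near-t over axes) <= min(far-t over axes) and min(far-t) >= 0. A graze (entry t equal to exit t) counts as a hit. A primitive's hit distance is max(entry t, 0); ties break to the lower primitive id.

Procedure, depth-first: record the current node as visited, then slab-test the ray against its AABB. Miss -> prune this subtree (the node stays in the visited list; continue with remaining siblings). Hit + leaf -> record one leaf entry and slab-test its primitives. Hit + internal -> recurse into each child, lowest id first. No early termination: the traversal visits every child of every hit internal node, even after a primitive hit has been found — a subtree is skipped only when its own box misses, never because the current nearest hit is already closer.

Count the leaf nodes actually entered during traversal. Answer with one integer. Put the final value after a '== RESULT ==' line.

Traverse from the root:
N0 x:[7,61/3] y:[9,28] z:[-3,11] -> hit [9,11], descend [4, 7]
  N4 x:[7,61/3] y:[19/2,28] z:[-3,22/3] -> miss, prune
  N7 x:[25/3,59/3] y:[9,55/2] z:[19/3,11] -> hit [9,11], descend [1, 2]
    N1 x:[41/3,58/3] y:[19,55/2] z:[19/3,9] -> miss, prune
    N2 x:[25/3,59/3] y:[9,13] z:[26/3,11] -> hit [9,11] leaf, test {P6@t=28/3, P8(miss), P12(miss)}

Summary -> nodes [0, 4, 7, 1, 2]; box-tests=5; leaf-entries=1; first=P6

== RESULT ==
1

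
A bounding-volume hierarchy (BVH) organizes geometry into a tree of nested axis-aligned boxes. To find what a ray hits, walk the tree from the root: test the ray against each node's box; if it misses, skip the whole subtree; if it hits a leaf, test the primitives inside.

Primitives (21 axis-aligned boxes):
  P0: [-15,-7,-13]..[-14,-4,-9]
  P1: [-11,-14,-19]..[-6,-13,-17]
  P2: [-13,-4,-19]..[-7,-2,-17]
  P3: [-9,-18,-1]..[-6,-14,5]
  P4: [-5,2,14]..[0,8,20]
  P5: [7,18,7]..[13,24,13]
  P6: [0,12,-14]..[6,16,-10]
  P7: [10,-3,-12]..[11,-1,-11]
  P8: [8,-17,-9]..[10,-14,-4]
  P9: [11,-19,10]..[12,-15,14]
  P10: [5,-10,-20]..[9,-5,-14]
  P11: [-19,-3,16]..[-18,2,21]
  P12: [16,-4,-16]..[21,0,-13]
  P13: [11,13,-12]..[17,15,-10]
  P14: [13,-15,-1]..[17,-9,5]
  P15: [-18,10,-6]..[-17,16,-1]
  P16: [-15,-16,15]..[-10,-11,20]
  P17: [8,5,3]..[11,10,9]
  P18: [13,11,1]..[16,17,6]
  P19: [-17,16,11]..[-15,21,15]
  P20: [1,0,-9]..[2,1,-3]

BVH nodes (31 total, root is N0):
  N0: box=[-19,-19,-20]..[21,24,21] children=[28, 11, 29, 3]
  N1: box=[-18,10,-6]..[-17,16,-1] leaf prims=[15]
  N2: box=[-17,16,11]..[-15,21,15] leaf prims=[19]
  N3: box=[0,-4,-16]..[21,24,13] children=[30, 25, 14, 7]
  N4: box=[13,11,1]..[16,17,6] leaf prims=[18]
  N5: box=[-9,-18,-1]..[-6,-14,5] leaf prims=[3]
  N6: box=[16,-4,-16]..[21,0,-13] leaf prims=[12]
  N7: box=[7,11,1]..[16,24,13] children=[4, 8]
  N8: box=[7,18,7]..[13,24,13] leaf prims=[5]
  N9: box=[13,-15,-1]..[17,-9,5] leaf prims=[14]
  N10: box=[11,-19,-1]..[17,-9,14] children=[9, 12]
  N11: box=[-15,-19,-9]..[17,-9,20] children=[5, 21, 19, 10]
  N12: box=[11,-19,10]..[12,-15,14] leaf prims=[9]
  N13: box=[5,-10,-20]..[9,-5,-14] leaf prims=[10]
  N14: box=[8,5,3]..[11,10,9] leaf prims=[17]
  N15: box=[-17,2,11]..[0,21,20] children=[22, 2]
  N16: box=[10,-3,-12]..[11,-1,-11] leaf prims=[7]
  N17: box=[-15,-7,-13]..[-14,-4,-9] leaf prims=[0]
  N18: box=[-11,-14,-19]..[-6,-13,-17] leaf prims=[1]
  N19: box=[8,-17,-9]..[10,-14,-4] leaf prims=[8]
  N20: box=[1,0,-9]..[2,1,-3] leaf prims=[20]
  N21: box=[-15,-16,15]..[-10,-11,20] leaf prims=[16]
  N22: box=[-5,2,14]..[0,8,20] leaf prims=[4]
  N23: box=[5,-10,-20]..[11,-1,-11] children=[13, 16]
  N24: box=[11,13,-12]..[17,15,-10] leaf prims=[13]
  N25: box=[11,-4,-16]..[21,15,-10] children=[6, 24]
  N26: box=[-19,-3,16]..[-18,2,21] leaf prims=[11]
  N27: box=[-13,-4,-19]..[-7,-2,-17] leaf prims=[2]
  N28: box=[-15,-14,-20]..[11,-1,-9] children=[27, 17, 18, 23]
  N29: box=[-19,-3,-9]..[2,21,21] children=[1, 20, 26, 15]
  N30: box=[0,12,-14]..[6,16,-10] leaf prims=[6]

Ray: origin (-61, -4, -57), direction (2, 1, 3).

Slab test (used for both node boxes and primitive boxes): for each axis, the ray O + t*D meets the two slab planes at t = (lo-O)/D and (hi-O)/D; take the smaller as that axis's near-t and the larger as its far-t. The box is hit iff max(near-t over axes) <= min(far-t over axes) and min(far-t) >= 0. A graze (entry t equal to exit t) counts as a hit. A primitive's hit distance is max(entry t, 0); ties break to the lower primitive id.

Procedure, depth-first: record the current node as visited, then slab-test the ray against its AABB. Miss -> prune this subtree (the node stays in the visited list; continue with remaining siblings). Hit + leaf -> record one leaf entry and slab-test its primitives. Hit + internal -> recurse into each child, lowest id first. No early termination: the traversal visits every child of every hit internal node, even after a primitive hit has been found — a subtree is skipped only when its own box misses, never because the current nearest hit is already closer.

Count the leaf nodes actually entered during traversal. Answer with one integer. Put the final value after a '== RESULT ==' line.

Walk:
N0 x:[21,41] y:[-15,28] z:[37/3,26] -> hit [21,26], descend [3, 11, 28, 29]
  N3 x:[61/2,41] y:[0,28] z:[41/3,70/3] -> miss, prune
  N11 x:[23,39] y:[-15,-5] z:[16,77/3] -> miss, prune
  N28 x:[23,36] y:[-10,3] z:[37/3,16] -> miss, prune
  N29 x:[21,63/2] y:[1,25] z:[16,26] -> hit [21,25], descend [1, 15, 20, 26]
    N1 x:[43/2,22] y:[14,20] z:[17,56/3] -> miss, prune
    N15 x:[22,61/2] y:[6,25] z:[68/3,77/3] -> hit [68/3,25], descend [2, 22]
      N2 x:[22,23] y:[20,25] z:[68/3,24] -> hit [68/3,23] leaf, test {P19@t=68/3}
      N22 x:[28,61/2] y:[6,12] z:[71/3,77/3] -> miss, prune
    N20 x:[31,63/2] y:[4,5] z:[16,18] -> miss, prune
    N26 x:[21,43/2] y:[1,6] z:[73/3,26] -> miss, prune

11 AABB tests over nodes [0, 3, 11, 28, 29, 1, 15, 2, 22, 20, 26]; 1 leaf entered; closest P19.

== RESULT ==
1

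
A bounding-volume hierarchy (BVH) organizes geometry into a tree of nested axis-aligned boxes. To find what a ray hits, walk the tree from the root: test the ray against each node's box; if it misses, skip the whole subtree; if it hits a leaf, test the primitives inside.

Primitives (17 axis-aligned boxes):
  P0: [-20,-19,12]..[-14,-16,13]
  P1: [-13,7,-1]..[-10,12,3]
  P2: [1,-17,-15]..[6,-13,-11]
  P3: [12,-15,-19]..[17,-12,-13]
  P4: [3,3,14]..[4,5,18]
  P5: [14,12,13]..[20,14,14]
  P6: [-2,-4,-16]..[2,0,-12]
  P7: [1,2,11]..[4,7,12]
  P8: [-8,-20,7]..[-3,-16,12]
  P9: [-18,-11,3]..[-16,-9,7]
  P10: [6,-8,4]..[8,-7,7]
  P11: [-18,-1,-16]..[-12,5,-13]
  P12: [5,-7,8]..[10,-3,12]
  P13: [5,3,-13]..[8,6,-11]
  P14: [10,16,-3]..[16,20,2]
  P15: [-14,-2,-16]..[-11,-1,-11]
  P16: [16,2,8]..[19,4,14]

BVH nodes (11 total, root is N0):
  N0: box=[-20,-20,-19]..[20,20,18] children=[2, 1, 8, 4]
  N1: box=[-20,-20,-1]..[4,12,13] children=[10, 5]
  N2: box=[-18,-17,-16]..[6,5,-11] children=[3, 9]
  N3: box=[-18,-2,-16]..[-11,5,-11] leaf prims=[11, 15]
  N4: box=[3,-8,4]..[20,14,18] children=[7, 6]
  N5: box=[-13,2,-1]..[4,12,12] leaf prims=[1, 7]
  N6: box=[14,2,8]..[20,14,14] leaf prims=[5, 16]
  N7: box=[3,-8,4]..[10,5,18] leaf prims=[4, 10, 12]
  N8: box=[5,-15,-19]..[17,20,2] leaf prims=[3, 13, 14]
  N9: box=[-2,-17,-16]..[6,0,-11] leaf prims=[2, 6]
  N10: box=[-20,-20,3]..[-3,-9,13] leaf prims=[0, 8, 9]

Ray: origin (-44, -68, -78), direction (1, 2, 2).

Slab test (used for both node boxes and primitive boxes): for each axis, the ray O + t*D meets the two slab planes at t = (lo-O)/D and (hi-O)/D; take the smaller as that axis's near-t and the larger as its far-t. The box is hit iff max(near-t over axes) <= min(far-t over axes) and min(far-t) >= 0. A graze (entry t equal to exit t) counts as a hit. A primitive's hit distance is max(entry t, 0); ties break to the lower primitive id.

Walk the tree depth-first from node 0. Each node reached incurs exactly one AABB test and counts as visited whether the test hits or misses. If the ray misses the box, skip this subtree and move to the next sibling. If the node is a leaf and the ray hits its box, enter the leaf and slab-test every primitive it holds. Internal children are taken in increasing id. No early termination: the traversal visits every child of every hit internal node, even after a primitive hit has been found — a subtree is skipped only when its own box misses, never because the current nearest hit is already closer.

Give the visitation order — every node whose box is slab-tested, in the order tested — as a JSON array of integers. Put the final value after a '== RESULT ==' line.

Traverse from the root:
N0 x:[24,64] y:[24,44] z:[59/2,48] -> hit [59/2,44], descend [1, 2, 4, 8]
  N1 x:[24,48] y:[24,40] z:[77/2,91/2] -> hit [77/2,40], descend [5, 10]
    N5 x:[31,48] y:[35,40] z:[77/2,45] -> hit [77/2,40] leaf, test {P1(miss), P7(miss)}
    N10 x:[24,41] y:[24,59/2] z:[81/2,91/2] -> miss, prune
  N2 x:[26,50] y:[51/2,73/2] z:[31,67/2] -> hit [31,67/2], descend [3, 9]
    N3 x:[26,33] y:[33,73/2] z:[31,67/2] -> hit [33,33] leaf, test {P11(miss), P15@t=33}
    N9 x:[42,50] y:[51/2,34] z:[31,67/2] -> miss, prune
  N4 x:[47,64] y:[30,41] z:[41,48] -> miss, prune
  N8 x:[49,61] y:[53/2,44] z:[59/2,40] -> miss, prune

order=[0, 1, 5, 10, 2, 3, 9, 4, 8]  |boxes|=9  |leaves|=2  hit=P15

== RESULT ==
[0, 1, 5, 10, 2, 3, 9, 4, 8]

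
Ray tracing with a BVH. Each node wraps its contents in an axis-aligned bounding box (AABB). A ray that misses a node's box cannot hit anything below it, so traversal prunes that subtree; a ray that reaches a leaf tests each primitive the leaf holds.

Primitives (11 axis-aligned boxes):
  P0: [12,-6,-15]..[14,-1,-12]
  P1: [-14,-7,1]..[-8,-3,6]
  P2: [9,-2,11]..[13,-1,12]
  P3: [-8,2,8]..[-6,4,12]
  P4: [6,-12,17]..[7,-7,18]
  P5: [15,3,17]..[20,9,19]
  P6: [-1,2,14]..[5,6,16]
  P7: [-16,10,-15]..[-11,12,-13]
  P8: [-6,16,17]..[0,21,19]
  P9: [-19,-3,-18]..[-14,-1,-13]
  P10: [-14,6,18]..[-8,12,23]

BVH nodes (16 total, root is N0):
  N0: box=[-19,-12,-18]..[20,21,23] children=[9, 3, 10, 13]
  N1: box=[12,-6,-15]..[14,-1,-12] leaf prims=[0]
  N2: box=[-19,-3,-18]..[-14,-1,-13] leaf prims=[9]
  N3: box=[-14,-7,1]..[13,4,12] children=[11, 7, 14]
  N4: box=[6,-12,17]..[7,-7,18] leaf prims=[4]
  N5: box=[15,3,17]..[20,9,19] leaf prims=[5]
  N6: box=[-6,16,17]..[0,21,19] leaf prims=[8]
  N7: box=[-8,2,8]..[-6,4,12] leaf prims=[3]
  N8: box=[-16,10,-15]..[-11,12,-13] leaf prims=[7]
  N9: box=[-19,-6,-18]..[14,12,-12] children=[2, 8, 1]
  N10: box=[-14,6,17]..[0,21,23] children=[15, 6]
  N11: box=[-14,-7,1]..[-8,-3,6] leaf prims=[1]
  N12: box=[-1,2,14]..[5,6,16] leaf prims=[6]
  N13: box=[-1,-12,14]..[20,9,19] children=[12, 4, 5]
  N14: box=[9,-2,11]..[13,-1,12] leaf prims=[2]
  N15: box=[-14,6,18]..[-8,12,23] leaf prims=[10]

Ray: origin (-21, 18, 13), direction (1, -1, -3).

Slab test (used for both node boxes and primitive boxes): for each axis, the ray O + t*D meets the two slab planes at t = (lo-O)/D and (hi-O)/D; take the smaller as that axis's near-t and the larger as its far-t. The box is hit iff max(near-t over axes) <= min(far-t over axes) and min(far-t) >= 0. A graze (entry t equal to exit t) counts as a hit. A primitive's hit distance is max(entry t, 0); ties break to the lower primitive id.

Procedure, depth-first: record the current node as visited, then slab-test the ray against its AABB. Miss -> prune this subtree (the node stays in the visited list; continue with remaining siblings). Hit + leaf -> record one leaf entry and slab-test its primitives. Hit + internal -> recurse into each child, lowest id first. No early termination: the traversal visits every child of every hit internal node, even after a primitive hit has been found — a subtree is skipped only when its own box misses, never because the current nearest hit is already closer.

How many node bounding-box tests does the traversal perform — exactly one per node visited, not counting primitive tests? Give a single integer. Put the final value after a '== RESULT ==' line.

Trace the traversal:
N0 x:[2,41] y:[-3,30] z:[-10/3,31/3] -> hit [2,31/3], descend [3, 9, 10, 13]
  N3 x:[7,34] y:[14,25] z:[1/3,4] -> miss, prune
  N9 x:[2,35] y:[6,24] z:[25/3,31/3] -> hit [25/3,31/3], descend [1, 2, 8]
    N1 x:[33,35] y:[19,24] z:[25/3,28/3] -> miss, prune
    N2 x:[2,7] y:[19,21] z:[26/3,31/3] -> miss, prune
    N8 x:[5,10] y:[6,8] z:[26/3,28/3] -> miss, prune
  N10 x:[7,21] y:[-3,12] z:[-10/3,-4/3] -> miss, prune
  N13 x:[20,41] y:[9,30] z:[-2,-1/3] -> miss, prune

Visited [0, 3, 9, 1, 2, 8, 10, 13]. Tests: 8 box, 0 leaf. Nearest: miss.

== RESULT ==
8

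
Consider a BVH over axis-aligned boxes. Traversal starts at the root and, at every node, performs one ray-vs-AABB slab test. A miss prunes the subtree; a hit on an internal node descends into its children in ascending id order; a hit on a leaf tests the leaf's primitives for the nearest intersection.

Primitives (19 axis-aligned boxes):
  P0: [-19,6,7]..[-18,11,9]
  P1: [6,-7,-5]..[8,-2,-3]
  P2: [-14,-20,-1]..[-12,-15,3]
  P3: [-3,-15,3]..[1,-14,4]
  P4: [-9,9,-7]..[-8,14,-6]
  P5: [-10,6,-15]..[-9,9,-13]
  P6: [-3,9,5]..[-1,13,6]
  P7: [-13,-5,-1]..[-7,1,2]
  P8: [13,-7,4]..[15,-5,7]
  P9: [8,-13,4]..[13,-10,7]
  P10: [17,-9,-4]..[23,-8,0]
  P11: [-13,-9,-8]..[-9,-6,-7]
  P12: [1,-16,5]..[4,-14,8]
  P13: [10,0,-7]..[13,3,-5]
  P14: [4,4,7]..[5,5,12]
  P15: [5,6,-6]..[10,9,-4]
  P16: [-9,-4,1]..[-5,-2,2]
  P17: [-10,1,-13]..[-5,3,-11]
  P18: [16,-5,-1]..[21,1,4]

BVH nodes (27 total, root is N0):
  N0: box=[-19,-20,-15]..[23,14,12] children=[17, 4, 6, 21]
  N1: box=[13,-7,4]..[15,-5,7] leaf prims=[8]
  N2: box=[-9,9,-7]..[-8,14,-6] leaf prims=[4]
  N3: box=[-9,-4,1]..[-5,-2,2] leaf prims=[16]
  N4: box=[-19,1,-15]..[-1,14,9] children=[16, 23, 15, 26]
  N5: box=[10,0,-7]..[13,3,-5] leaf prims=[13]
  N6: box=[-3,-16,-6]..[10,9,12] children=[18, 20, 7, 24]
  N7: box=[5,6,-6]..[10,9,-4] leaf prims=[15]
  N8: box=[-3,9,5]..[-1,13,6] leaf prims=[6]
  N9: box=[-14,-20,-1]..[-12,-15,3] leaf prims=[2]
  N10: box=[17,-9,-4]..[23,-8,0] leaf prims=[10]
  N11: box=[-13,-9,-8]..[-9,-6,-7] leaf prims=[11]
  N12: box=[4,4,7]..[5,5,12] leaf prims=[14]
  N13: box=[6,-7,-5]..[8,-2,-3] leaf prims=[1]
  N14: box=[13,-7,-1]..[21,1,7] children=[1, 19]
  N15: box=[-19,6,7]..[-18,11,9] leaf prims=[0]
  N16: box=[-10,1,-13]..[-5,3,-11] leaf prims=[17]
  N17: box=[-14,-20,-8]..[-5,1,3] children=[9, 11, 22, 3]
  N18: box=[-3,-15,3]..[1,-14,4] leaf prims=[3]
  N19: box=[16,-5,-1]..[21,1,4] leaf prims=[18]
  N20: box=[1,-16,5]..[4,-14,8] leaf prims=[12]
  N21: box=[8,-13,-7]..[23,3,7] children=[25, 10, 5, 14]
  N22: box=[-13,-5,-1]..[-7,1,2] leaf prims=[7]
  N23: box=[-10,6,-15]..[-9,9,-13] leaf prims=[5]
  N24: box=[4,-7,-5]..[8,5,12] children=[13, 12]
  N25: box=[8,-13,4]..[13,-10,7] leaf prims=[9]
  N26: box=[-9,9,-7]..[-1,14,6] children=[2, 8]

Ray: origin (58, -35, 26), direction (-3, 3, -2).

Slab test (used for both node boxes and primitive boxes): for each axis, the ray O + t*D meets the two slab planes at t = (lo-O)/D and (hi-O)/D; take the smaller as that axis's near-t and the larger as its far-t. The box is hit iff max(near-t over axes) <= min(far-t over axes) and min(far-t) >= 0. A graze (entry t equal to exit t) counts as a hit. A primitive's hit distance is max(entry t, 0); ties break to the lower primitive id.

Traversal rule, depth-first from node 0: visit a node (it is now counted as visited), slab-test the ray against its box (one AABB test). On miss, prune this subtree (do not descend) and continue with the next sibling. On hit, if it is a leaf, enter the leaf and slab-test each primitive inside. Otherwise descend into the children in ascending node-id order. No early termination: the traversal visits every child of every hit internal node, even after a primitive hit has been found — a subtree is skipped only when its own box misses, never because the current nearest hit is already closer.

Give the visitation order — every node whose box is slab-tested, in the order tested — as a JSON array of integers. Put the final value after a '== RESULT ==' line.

Traverse from the root:
N0 x:[35/3,77/3] y:[5,49/3] z:[7,41/2] -> hit [35/3,49/3], descend [4, 6, 17, 21]
  N4 x:[59/3,77/3] y:[12,49/3] z:[17/2,41/2] -> miss, prune
  N6 x:[16,61/3] y:[19/3,44/3] z:[7,16] -> miss, prune
  N17 x:[21,24] y:[5,12] z:[23/2,17] -> miss, prune
  N21 x:[35/3,50/3] y:[22/3,38/3] z:[19/2,33/2] -> hit [35/3,38/3], descend [5, 10, 14, 25]
    N5 x:[15,16] y:[35/3,38/3] z:[31/2,33/2] -> miss, prune
    N10 x:[35/3,41/3] y:[26/3,9] z:[13,15] -> miss, prune
    N14 x:[37/3,15] y:[28/3,12] z:[19/2,27/2] -> miss, prune
    N25 x:[15,50/3] y:[22/3,25/3] z:[19/2,11] -> miss, prune

9 AABB tests over nodes [0, 4, 6, 17, 21, 5, 10, 14, 25]; 0 leaves entered; closest miss.

== RESULT ==
[0, 4, 6, 17, 21, 5, 10, 14, 25]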